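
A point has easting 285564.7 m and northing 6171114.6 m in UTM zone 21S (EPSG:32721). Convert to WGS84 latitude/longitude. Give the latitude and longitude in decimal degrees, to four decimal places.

lat -34.5794°, lon -59.3378°

Zone 21S: λ₀ = -57°, k₀ = 0.9996, false easting 500000 m, false northing 10000000 m.
Meridian distance M = (N − FN)/k₀ = -3830417.6 m.
Inverse transverse Mercator on WGS84 gives φ = -34.57939977°, λ = -59.33780013°.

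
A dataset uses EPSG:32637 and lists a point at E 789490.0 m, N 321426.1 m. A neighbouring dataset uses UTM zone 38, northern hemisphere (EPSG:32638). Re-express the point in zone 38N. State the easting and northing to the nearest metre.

E 122371 m, N 321660 m

UTM 37N → geographic: φ = 2.90499986°, λ = 41.60400031°.
UTM 38N (λ₀ = 45°) forward: E = 122371.108 m, N = 321660.212 m.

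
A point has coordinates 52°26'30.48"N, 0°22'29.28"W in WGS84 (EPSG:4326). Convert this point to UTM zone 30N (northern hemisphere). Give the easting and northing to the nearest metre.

Zone 30 central meridian λ₀ = 6×30 − 183 = -3°; Δλ = +2.6252°.
Transverse Mercator on WGS84 with k₀ = 0.9996 gives E = 678425.862 m, N = 5813419.685 m.

E 678426 m, N 5813420 m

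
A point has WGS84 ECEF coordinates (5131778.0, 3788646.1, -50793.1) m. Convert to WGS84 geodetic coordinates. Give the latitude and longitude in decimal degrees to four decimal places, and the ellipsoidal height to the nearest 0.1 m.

lat -0.4593°, lon 36.4374°, h 858.4 m

λ = atan2(Y, X) = 36.43739985°; p = √(X²+Y²) = 6378791.8 m.
Bowring's method on WGS84 (a = 6378137 m, b = 6356752.314 m) gives φ = -0.45929988°, h = 858.378 m.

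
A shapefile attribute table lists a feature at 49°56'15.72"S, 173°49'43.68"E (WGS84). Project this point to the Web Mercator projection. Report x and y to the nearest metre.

Web Mercator is spherical with R = a = 6378137 m.
x = R·λ = 6378137 × 3.033884895 = 19350533.501 m.
y = R·ln tan(π/4 + φ/2) = 6378137 × -1.008992682 = -6435493.561 m.

x 19350534 m, y -6435494 m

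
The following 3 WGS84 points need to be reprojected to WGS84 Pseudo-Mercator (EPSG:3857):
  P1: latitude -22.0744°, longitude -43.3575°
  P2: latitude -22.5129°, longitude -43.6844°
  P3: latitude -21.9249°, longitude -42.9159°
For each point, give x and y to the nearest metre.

P1: x -4826535 m, y -2520460 m; P2: x -4862925 m, y -2573217 m; P3: x -4777376 m, y -2502511 m

Web Mercator: x = R·λ, y = R·ln tan(π/4+φ/2), R = 6378137 m.
P1 (-22.0744°, -43.3575°) → (-4826534.822, -2520460.190) m.
P2 (-22.5129°, -43.6844°) → (-4862925.164, -2573217.458) m.
P3 (-21.9249°, -42.9159°) → (-4777376.135, -2502510.967) m.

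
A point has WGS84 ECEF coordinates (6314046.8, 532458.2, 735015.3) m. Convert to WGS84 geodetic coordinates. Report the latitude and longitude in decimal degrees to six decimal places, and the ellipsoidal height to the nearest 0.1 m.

λ = atan2(Y, X) = 4.82029961°; p = √(X²+Y²) = 6336457.9 m.
Bowring's method on WGS84 (a = 6378137 m, b = 6356752.314 m) gives φ = 6.66080028°, h = 1093.877 m.

lat 6.660800°, lon 4.820300°, h 1093.9 m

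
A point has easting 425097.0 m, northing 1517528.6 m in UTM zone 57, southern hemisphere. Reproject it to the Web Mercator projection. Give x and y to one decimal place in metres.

Unproject from UTM 57S (λ₀ = 159°) → φ = -76.40749998°, λ = 156.14379957°.
Web Mercator (R = 6378137 m): x = 17381848.259 m, y = -13567257.453 m.

x 17381848.3 m, y -13567257.5 m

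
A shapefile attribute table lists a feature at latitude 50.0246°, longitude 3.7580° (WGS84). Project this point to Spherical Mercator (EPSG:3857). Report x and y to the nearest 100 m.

x 418300 m, y 6450500 m

Web Mercator is spherical with R = a = 6378137 m.
x = R·λ = 6378137 × 0.065589473 = 418338.646 m.
y = R·ln tan(π/4 + φ/2) = 6378137 × 1.011351311 = 6450537.218 m.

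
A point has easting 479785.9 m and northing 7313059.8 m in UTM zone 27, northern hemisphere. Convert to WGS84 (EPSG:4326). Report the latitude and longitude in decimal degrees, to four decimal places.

Zone 27N: λ₀ = -21°, k₀ = 0.9996, false easting 500000 m.
Meridian distance M = (N − FN)/k₀ = 7315986.2 m.
Inverse transverse Mercator on WGS84 gives φ = 65.93790004°, λ = -21.44429913°.

lat 65.9379°, lon -21.4443°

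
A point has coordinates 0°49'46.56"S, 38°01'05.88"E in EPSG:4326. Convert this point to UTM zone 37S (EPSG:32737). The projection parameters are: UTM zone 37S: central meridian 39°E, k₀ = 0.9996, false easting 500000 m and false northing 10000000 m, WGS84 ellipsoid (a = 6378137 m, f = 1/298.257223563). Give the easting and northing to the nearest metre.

E 390767 m, N 9908291 m

Zone 37 central meridian λ₀ = 6×37 − 183 = 39°; Δλ = -0.9817°.
Transverse Mercator on WGS84 with k₀ = 0.9996 gives E = 390767.364 m, N = 9908290.659 m.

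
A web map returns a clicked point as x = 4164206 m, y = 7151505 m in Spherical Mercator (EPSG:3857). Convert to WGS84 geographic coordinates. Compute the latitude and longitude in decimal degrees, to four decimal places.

lat 53.9014°, lon 37.4077°

R = 6378137 m. λ = x/R = 37.40769896°.
φ = 2·arctan(exp(y/R)) − 90° = 2·arctan(3.06870) − 90° = 53.90140156°.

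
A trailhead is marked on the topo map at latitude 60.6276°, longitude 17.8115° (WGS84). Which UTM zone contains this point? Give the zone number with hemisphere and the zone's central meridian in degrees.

Zone 33N, central meridian 15°

UTM zone = ⌊(λ + 180)/6⌋ + 1; 17.8115° ∈ [12°, 18°) → zone 33.
Hemisphere: N (φ ≥ 0).
Central meridian λ₀ = 6×33 − 183 = 15°.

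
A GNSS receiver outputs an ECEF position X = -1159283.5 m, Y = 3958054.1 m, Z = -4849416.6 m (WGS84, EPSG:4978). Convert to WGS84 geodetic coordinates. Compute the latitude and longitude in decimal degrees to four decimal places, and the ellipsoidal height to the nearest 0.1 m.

lat -49.8093°, lon 106.3249°, h 378.0 m

λ = atan2(Y, X) = 106.32490053°; p = √(X²+Y²) = 4124333.9 m.
Bowring's method on WGS84 (a = 6378137 m, b = 6356752.314 m) gives φ = -49.80929976°, h = 378.037 m.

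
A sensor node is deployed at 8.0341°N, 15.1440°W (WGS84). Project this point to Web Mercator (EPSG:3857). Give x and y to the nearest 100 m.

x -1685800 m, y 897300 m

Web Mercator is spherical with R = a = 6378137 m.
x = R·λ = 6378137 × -0.264312662 = -1685822.369 m.
y = R·ln tan(π/4 + φ/2) = 6378137 × 0.140683277 = 897297.212 m.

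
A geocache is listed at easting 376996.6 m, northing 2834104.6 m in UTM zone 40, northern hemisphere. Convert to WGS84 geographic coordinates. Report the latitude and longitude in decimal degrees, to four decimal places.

lat 25.6194°, lon 55.7749°

Zone 40N: λ₀ = 57°, k₀ = 0.9996, false easting 500000 m.
Meridian distance M = (N − FN)/k₀ = 2835238.7 m.
Inverse transverse Mercator on WGS84 gives φ = 25.61940031°, λ = 55.77490030°.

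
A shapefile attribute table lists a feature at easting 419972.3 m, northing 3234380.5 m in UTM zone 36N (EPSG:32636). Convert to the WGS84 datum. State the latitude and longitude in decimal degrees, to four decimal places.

Zone 36N: λ₀ = 33°, k₀ = 0.9996, false easting 500000 m.
Meridian distance M = (N − FN)/k₀ = 3235674.8 m.
Inverse transverse Mercator on WGS84 gives φ = 29.23569988°, λ = 32.17649956°.

lat 29.2357°, lon 32.1765°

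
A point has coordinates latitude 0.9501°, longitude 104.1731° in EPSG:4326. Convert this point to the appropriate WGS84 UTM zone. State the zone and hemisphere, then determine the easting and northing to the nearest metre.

Zone 48N: E 407996 m, N 105026 m

Longitude 104.1731° lies in the 6° band [102°, 108°), giving zone 48; latitude is north of the equator, so 48N.
Zone 48 central meridian λ₀ = 6×48 − 183 = 105°; Δλ = -0.8269°.
Transverse Mercator on WGS84 with k₀ = 0.9996 gives E = 407996.085 m, N = 105025.703 m.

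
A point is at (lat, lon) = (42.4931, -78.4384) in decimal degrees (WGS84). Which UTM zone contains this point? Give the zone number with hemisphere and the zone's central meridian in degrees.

UTM zone = ⌊(λ + 180)/6⌋ + 1; -78.4384° ∈ [-84°, -78°) → zone 17.
Hemisphere: N (φ ≥ 0).
Central meridian λ₀ = 6×17 − 183 = -81°.

Zone 17N, central meridian -81°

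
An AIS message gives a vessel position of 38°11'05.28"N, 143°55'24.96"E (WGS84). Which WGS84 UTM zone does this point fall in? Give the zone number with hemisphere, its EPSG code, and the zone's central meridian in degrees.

UTM zone = ⌊(λ + 180)/6⌋ + 1; 143.9236° ∈ [138°, 144°) → zone 54.
Hemisphere: N (φ ≥ 0).
Central meridian λ₀ = 6×54 − 183 = 141°.
EPSG code: 32654.

Zone 54N (EPSG:32654), central meridian 141°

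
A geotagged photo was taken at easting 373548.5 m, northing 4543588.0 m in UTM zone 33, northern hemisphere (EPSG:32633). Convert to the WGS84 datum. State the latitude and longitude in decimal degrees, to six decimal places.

lat 41.033700°, lon 13.495700°

Zone 33N: λ₀ = 15°, k₀ = 0.9996, false easting 500000 m.
Meridian distance M = (N − FN)/k₀ = 4545406.2 m.
Inverse transverse Mercator on WGS84 gives φ = 41.03369985°, λ = 13.49570010°.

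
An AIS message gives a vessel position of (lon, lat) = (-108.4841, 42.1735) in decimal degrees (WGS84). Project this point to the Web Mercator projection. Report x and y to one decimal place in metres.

Web Mercator is spherical with R = a = 6378137 m.
x = R·λ = 6378137 × -1.893404731 = -12076394.771 m.
y = R·ln tan(π/4 + φ/2) = 6378137 × 0.813247573 = 5187004.438 m.

x -12076394.8 m, y 5187004.4 m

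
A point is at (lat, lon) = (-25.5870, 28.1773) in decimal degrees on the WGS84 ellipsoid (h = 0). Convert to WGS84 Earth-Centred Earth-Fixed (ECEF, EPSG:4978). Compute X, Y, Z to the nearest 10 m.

X 5074060 m, Y 2718100 m, Z -2737870 m

WGS84: a = 6378137 m, e² = 0.006694380; N(φ) = a/√(1−e²sin²φ) = 6382122.746 m.
X = (N+h)·cosφ·cosλ = 5074063.900 m; Y = (N+h)·cosφ·sinλ = 2718101.480 m; Z = (N(1−e²)+h)·sinφ = -2737866.467 m.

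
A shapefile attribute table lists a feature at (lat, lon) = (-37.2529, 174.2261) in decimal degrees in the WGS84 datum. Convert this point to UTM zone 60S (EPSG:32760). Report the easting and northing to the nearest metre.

E 253983 m, N 5873465 m

Zone 60 central meridian λ₀ = 6×60 − 183 = 177°; Δλ = -2.7739°.
Transverse Mercator on WGS84 with k₀ = 0.9996 gives E = 253983.202 m, N = 5873465.459 m.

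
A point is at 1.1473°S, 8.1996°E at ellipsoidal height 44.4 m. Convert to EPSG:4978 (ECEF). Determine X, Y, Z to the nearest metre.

X 6311722 m, Y 909488 m, Z -126854 m

WGS84: a = 6378137 m, e² = 0.006694380; N(φ) = a/√(1−e²sin²φ) = 6378145.559 m.
X = (N+h)·cosφ·cosλ = 6311721.561 m; Y = (N+h)·cosφ·sinλ = 909487.992 m; Z = (N(1−e²)+h)·sinφ = -126854.448 m.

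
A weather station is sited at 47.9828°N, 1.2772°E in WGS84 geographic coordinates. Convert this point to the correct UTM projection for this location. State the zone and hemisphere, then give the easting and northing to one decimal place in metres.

Longitude 1.2772° lies in the 6° band [0°, 6°), giving zone 31; latitude is north of the equator, so 31N.
Zone 31 central meridian λ₀ = 6×31 − 183 = 3°; Δλ = -1.7228°.
Transverse Mercator on WGS84 with k₀ = 0.9996 gives E = 371446.145 m, N = 5315824.622 m.

Zone 31N: E 371446.1 m, N 5315824.6 m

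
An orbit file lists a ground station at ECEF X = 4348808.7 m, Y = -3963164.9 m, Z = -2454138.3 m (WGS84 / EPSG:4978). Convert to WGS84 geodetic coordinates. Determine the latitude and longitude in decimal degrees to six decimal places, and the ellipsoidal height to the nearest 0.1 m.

lat -22.778200°, lon -42.343600°, h 122.8 m

λ = atan2(Y, X) = -42.34359983°; p = √(X²+Y²) = 5883775.4 m.
Bowring's method on WGS84 (a = 6378137 m, b = 6356752.314 m) gives φ = -22.77820020°, h = 122.774 m.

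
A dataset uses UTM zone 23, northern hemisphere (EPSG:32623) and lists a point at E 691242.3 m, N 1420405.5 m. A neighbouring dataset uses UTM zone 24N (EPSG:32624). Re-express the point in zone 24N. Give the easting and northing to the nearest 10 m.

E 39780 m, N 1423540 m

UTM 23N → geographic: φ = 12.84279976°, λ = -43.23779985°.
UTM 24N (λ₀ = -39°) forward: E = 39778.871 m, N = 1423539.838 m.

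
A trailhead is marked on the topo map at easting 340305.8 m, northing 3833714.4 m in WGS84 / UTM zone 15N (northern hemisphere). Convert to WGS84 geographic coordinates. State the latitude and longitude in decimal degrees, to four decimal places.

lat 34.6329°, lon -94.7422°

Zone 15N: λ₀ = -93°, k₀ = 0.9996, false easting 500000 m.
Meridian distance M = (N − FN)/k₀ = 3835248.5 m.
Inverse transverse Mercator on WGS84 gives φ = 34.63290017°, λ = -94.74220045°.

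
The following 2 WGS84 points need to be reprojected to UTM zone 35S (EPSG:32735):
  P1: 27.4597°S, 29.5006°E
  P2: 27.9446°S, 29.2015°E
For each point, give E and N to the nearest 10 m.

P1: E 747130 m, N 6960160 m; P2: E 716600 m, N 6906980 m

UTM zone 35S: λ₀ = 27°, k₀ = 0.9996.
P1 (-27.4597°, 29.5006°) → (747126.103, 6960159.328) m.
P2 (-27.9446°, 29.2015°) → (716597.739, 6906983.907) m.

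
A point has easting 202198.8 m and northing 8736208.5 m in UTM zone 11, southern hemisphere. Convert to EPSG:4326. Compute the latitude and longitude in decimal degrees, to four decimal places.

lat -11.4197°, lon -119.7290°

Zone 11S: λ₀ = -117°, k₀ = 0.9996, false easting 500000 m, false northing 10000000 m.
Meridian distance M = (N − FN)/k₀ = -1264297.2 m.
Inverse transverse Mercator on WGS84 gives φ = -11.41970002°, λ = -119.72899972°.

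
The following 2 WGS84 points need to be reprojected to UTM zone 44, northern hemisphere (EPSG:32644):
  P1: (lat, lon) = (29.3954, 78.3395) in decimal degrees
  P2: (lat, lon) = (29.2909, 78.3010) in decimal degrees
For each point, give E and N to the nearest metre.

P1: E 241811 m, N 3254737 m; P2: E 237806 m, N 3243238 m

UTM zone 44N: λ₀ = 81°, k₀ = 0.9996.
P1 (29.3954°, 78.3395°) → (241811.392, 3254737.455) m.
P2 (29.2909°, 78.3010°) → (237806.093, 3243238.298) m.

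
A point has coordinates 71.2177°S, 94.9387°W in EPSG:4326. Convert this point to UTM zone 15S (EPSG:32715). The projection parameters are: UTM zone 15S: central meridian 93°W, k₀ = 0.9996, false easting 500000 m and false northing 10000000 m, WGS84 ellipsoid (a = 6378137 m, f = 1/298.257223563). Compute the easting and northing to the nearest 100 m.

Zone 15 central meridian λ₀ = 6×15 − 183 = -93°; Δλ = -1.9387°.
Transverse Mercator on WGS84 with k₀ = 0.9996 gives E = 430342.314 m, N = 2097207.050 m.

E 430300 m, N 2097200 m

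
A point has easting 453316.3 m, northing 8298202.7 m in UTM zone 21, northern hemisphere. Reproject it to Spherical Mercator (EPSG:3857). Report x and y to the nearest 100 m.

Unproject from UTM 21N (λ₀ = -57°) → φ = 74.76669987°, λ = -58.59189972°.
Web Mercator (R = 6378137 m): x = -6522420.441 m, y = 12832653.965 m.

x -6522400 m, y 12832700 m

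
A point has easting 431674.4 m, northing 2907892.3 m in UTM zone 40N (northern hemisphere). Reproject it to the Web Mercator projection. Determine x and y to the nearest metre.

x 6269024 m, y 3034944 m

Unproject from UTM 40N (λ₀ = 57°) → φ = 26.28920004°, λ = 56.31559974°.
Web Mercator (R = 6378137 m): x = 6269023.887 m, y = 3034943.921 m.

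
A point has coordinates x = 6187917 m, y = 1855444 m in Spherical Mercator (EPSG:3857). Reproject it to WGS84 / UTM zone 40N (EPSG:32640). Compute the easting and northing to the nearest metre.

E 349142 m, N 1817857 m

Web Mercator inverse (R = 6378137 m) → φ = 16.43750208°, λ = 55.58700418°.
UTM 40N forward: E = 349141.774 m, N = 1817856.862 m.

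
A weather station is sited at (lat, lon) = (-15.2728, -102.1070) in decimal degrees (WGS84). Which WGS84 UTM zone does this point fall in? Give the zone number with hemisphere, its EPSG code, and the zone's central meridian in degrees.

UTM zone = ⌊(λ + 180)/6⌋ + 1; -102.1070° ∈ [-108°, -102°) → zone 13.
Hemisphere: S (φ < 0).
Central meridian λ₀ = 6×13 − 183 = -105°.
EPSG code: 32713.

Zone 13S (EPSG:32713), central meridian -105°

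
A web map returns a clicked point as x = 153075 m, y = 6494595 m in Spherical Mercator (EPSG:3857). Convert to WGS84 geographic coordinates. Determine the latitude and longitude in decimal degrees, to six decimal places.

R = 6378137 m. λ = x/R = 1.37509612°.
φ = 2·arctan(exp(y/R)) − 90° = 2·arctan(2.76837) − 90° = 50.27819823°.

lat 50.278198°, lon 1.375096°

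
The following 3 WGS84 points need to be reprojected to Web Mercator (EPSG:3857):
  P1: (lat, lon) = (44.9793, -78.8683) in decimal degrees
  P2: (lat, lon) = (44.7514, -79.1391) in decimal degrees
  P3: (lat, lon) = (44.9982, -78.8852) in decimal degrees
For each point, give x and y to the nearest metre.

Web Mercator: x = R·λ, y = R·ln tan(π/4+φ/2), R = 6378137 m.
P1 (44.9793°, -78.8683°) → (-8779578.996, 5618263.283) m.
P2 (44.7514°, -79.1391°) → (-8809724.314, 5582469.043) m.
P3 (44.9982°, -78.8852°) → (-8781460.295, 5621238.117) m.

P1: x -8779579 m, y 5618263 m; P2: x -8809724 m, y 5582469 m; P3: x -8781460 m, y 5621238 m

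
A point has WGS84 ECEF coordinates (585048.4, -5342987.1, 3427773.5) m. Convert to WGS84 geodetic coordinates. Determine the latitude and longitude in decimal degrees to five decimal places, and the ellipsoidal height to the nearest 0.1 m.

lat 32.70170°, lon -83.75110°, h 2973.7 m

λ = atan2(Y, X) = -83.75110050°; p = √(X²+Y²) = 5374922.6 m.
Bowring's method on WGS84 (a = 6378137 m, b = 6356752.314 m) gives φ = 32.70169969°, h = 2973.673 m.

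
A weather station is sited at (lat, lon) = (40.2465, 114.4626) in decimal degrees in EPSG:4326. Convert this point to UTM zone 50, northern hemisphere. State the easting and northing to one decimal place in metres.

Zone 50 central meridian λ₀ = 6×50 − 183 = 117°; Δλ = -2.5374°.
Transverse Mercator on WGS84 with k₀ = 0.9996 gives E = 284177.331 m, N = 4458205.570 m.

E 284177.3 m, N 4458205.6 m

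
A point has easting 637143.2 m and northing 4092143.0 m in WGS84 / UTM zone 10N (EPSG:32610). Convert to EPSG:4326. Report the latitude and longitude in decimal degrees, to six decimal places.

lat 36.965400°, lon -121.459400°

Zone 10N: λ₀ = -123°, k₀ = 0.9996, false easting 500000 m.
Meridian distance M = (N − FN)/k₀ = 4093780.5 m.
Inverse transverse Mercator on WGS84 gives φ = 36.96540022°, λ = -121.45940037°.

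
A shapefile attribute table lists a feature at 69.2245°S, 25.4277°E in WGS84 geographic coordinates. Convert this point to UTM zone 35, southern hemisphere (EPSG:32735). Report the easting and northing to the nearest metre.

E 437765 m, N 2319806 m

Zone 35 central meridian λ₀ = 6×35 − 183 = 27°; Δλ = -1.5723°.
Transverse Mercator on WGS84 with k₀ = 0.9996 gives E = 437764.730 m, N = 2319806.305 m.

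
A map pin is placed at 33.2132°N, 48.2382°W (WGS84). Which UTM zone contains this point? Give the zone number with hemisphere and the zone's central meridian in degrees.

Zone 22N, central meridian -51°

UTM zone = ⌊(λ + 180)/6⌋ + 1; -48.2382° ∈ [-54°, -48°) → zone 22.
Hemisphere: N (φ ≥ 0).
Central meridian λ₀ = 6×22 − 183 = -51°.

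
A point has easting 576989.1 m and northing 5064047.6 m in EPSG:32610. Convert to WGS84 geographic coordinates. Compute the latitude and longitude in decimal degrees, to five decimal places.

Zone 10N: λ₀ = -123°, k₀ = 0.9996, false easting 500000 m.
Meridian distance M = (N − FN)/k₀ = 5066074.0 m.
Inverse transverse Mercator on WGS84 gives φ = 45.72570006°, λ = -122.01060036°.

lat 45.72570°, lon -122.01060°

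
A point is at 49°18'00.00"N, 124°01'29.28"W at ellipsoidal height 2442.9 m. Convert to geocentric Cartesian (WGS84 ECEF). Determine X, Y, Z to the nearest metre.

WGS84: a = 6378137 m, e² = 0.006694380; N(φ) = a/√(1−e²sin²φ) = 6390443.145 m.
X = (N+h)·cosφ·cosλ = -2332653.942 m; Y = (N+h)·cosφ·sinλ = -3455074.848 m; Z = (N(1−e²)+h)·sinφ = 4814233.390 m.

X -2332654 m, Y -3455075 m, Z 4814233 m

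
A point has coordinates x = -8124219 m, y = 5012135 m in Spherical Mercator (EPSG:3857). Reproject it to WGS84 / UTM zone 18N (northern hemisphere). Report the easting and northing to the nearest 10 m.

E 669800 m, N 4540560 m

Web Mercator inverse (R = 6378137 m) → φ = 40.99859887°, λ = -72.98110099°.
UTM 18N forward: E = 669801.056 m, N = 4540564.567 m.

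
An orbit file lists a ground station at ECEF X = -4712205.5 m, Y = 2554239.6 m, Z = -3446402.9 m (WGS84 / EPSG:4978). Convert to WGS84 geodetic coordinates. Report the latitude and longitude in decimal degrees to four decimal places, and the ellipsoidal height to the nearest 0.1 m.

lat -32.9160°, lon 151.5402°, h 480.2 m

λ = atan2(Y, X) = 151.54020007°; p = √(X²+Y²) = 5359946.0 m.
Bowring's method on WGS84 (a = 6378137 m, b = 6356752.314 m) gives φ = -32.91600022°, h = 480.183 m.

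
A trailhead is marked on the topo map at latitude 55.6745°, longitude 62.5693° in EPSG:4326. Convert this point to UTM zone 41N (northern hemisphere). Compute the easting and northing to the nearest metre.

Zone 41 central meridian λ₀ = 6×41 − 183 = 63°; Δλ = -0.4307°.
Transverse Mercator on WGS84 with k₀ = 0.9996 gives E = 472912.947 m, N = 6169937.362 m.

E 472913 m, N 6169937 m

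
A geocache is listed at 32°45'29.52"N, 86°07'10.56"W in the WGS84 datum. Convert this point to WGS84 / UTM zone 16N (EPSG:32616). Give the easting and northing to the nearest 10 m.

Zone 16 central meridian λ₀ = 6×16 − 183 = -87°; Δλ = +0.8804°.
Transverse Mercator on WGS84 with k₀ = 0.9996 gives E = 582468.257 m, N = 3624824.346 m.

E 582470 m, N 3624820 m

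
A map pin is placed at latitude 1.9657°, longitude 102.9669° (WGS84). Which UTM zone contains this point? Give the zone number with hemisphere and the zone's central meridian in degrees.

UTM zone = ⌊(λ + 180)/6⌋ + 1; 102.9669° ∈ [102°, 108°) → zone 48.
Hemisphere: N (φ ≥ 0).
Central meridian λ₀ = 6×48 − 183 = 105°.

Zone 48N, central meridian 105°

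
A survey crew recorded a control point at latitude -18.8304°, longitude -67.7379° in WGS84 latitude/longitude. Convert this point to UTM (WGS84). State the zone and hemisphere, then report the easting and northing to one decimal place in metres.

Longitude -67.7379° lies in the 6° band [-72°, -66°), giving zone 19; latitude is south of the equator, so 19S.
Zone 19 central meridian λ₀ = 6×19 − 183 = -69°; Δλ = +1.2621°.
Transverse Mercator on WGS84 with k₀ = 0.9996 gives E = 632978.461 m, N = 7917465.459 m.

Zone 19S: E 632978.5 m, N 7917465.5 m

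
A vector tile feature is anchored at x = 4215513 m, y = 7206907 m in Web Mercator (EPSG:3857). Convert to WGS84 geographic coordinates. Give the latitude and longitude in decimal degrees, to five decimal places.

R = 6378137 m. λ = x/R = 37.86859758°.
φ = 2·arctan(exp(y/R)) − 90° = 2·arctan(3.09547) − 90° = 54.19359783°.

lat 54.19360°, lon 37.86860°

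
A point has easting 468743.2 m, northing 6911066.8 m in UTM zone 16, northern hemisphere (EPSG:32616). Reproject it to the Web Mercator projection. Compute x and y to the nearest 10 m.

x -9751950 m, y 8937770 m

Unproject from UTM 16N (λ₀ = -87°) → φ = 62.32979981°, λ = -87.60330029°.
Web Mercator (R = 6378137 m): x = -9751954.780 m, y = 8937770.608 m.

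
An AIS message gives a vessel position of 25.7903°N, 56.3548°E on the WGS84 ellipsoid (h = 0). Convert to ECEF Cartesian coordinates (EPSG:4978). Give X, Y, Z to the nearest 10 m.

X 3183820 m, Y 4783850 m, Z 2758160 m

WGS84: a = 6378137 m, e² = 0.006694380; N(φ) = a/√(1−e²sin²φ) = 6382182.040 m.
X = (N+h)·cosφ·cosλ = 3183822.002 m; Y = (N+h)·cosφ·sinλ = 4783845.456 m; Z = (N(1−e²)+h)·sinφ = 2758162.658 m.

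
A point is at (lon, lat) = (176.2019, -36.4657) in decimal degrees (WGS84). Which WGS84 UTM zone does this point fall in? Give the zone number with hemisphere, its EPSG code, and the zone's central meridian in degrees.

UTM zone = ⌊(λ + 180)/6⌋ + 1; 176.2019° ∈ [174°, 180°) → zone 60.
Hemisphere: S (φ < 0).
Central meridian λ₀ = 6×60 − 183 = 177°.
EPSG code: 32760.

Zone 60S (EPSG:32760), central meridian 177°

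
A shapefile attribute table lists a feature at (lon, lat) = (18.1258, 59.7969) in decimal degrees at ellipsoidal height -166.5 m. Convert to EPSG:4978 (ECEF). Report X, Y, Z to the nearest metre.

WGS84: a = 6378137 m, e² = 0.006694380; N(φ) = a/√(1−e²sin²φ) = 6394143.006 m.
X = (N+h)·cosφ·cosλ = 3056975.476 m; Y = (N+h)·cosφ·sinλ = 1000697.423 m; Z = (N(1−e²)+h)·sinφ = 5488984.787 m.

X 3056975 m, Y 1000697 m, Z 5488985 m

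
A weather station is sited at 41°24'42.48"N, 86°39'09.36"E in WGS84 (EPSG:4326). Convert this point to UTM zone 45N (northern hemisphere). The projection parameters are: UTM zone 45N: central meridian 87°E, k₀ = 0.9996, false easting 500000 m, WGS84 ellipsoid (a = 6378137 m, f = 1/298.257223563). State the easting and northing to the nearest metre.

Zone 45 central meridian λ₀ = 6×45 − 183 = 87°; Δλ = -0.3474°.
Transverse Mercator on WGS84 with k₀ = 0.9996 gives E = 470965.705 m, N = 4584530.631 m.

E 470966 m, N 4584531 m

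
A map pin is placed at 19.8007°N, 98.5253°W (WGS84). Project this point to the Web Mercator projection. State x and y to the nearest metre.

Web Mercator is spherical with R = a = 6378137 m.
x = R·λ = 6378137 × -1.719590882 = -10967786.226 m.
y = R·ln tan(π/4 + φ/2) = 6378137 × 0.352679159 = 2249435.992 m.

x -10967786 m, y 2249436 m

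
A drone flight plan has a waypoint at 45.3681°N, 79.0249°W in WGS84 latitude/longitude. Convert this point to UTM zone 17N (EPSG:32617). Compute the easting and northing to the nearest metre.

Zone 17 central meridian λ₀ = 6×17 − 183 = -81°; Δλ = +1.9751°.
Transverse Mercator on WGS84 with k₀ = 0.9996 gives E = 654667.776 m, N = 5025740.458 m.

E 654668 m, N 5025740 m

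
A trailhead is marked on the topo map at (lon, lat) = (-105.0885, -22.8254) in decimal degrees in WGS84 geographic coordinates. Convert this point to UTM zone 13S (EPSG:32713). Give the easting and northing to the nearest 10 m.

Zone 13 central meridian λ₀ = 6×13 − 183 = -105°; Δλ = -0.0885°.
Transverse Mercator on WGS84 with k₀ = 0.9996 gives E = 490918.759 m, N = 7475805.473 m.

E 490920 m, N 7475810 m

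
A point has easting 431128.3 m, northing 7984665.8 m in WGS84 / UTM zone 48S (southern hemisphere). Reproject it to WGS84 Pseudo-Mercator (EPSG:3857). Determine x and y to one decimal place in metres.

Unproject from UTM 48S (λ₀ = 105°) → φ = -18.22620019°, λ = 104.34859958°.
Web Mercator (R = 6378137 m): x = 11616032.970 m, y = -2064041.944 m.

x 11616033.0 m, y -2064041.9 m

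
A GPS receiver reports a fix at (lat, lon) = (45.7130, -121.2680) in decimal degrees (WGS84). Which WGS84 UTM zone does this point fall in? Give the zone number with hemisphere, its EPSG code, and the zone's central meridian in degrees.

UTM zone = ⌊(λ + 180)/6⌋ + 1; -121.2680° ∈ [-126°, -120°) → zone 10.
Hemisphere: N (φ ≥ 0).
Central meridian λ₀ = 6×10 − 183 = -123°.
EPSG code: 32610.

Zone 10N (EPSG:32610), central meridian -123°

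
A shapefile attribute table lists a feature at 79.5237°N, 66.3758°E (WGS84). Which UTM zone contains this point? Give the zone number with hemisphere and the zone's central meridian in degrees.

Zone 42N, central meridian 69°

UTM zone = ⌊(λ + 180)/6⌋ + 1; 66.3758° ∈ [66°, 72°) → zone 42.
Hemisphere: N (φ ≥ 0).
Central meridian λ₀ = 6×42 − 183 = 69°.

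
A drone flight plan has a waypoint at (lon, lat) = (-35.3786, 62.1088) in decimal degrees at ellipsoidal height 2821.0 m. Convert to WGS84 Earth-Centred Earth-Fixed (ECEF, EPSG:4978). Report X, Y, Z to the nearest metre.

WGS84: a = 6378137 m, e² = 0.006694380; N(φ) = a/√(1−e²sin²φ) = 6394879.738 m.
X = (N+h)·cosφ·cosλ = 2440167.108 m; Y = (N+h)·cosφ·sinλ = -1732765.164 m; Z = (N(1−e²)+h)·sinφ = 5616690.886 m.

X 2440167 m, Y -1732765 m, Z 5616691 m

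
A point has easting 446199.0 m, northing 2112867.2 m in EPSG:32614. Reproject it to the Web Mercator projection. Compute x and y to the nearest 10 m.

Unproject from UTM 14N (λ₀ = -99°) → φ = 19.10810033°, λ = -99.51149976°.
Web Mercator (R = 6378137 m): x = -11077569.481 m, y = 2167667.121 m.

x -11077570 m, y 2167670 m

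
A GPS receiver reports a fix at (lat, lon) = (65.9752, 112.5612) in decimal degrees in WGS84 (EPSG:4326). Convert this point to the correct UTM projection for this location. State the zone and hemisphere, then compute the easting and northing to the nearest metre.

Longitude 112.5612° lies in the 6° band [108°, 114°), giving zone 49; latitude is north of the equator, so 49N.
Zone 49 central meridian λ₀ = 6×49 − 183 = 111°; Δλ = +1.5612°.
Transverse Mercator on WGS84 with k₀ = 0.9996 gives E = 570920.446 m, N = 7318028.362 m.

Zone 49N: E 570920 m, N 7318028 m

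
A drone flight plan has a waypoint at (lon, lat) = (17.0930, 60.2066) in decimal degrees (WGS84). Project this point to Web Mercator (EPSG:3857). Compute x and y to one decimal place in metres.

Web Mercator is spherical with R = a = 6378137 m.
x = R·λ = 6378137 × 0.298329129 = 1902784.056 m.
y = R·ln tan(π/4 + φ/2) = 6378137 × 1.324192228 = 8445879.443 m.

x 1902784.1 m, y 8445879.4 m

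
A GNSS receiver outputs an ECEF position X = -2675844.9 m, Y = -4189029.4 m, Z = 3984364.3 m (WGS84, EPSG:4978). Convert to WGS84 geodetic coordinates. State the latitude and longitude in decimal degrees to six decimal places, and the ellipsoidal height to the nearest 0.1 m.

lat 38.902400°, lon -122.569400°, h 754.0 m

λ = atan2(Y, X) = -122.56940012°; p = √(X²+Y²) = 4970725.6 m.
Bowring's method on WGS84 (a = 6378137 m, b = 6356752.314 m) gives φ = 38.90239982°, h = 753.968 m.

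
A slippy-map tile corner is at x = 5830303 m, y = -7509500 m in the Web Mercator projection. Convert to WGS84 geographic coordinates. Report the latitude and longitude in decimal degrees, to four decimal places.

R = 6378137 m. λ = x/R = 52.37450296°.
φ = 2·arctan(exp(y/R)) − 90° = 2·arctan(0.30808) − 90° = -55.75349918°.

lat -55.7535°, lon 52.3745°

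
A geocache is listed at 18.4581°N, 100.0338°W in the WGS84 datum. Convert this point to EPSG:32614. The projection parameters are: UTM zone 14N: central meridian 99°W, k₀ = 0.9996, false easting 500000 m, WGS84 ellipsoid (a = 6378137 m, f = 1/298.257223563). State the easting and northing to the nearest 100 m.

Zone 14 central meridian λ₀ = 6×14 − 183 = -99°; Δλ = -1.0338°.
Transverse Mercator on WGS84 with k₀ = 0.9996 gives E = 390840.523 m, N = 2041180.973 m.

E 390800 m, N 2041200 m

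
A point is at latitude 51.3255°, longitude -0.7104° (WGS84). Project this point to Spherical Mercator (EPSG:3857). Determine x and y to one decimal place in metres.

Web Mercator is spherical with R = a = 6378137 m.
x = R·λ = 6378137 × -0.012398819 = -79081.366 m.
y = R·ln tan(π/4 + φ/2) = 6378137 × 1.047182607 = 6679074.133 m.

x -79081.4 m, y 6679074.1 m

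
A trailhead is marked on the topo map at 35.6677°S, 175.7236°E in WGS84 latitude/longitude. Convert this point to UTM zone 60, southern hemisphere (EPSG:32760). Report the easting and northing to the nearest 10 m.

E 384480 m, N 6052160 m

Zone 60 central meridian λ₀ = 6×60 − 183 = 177°; Δλ = -1.2764°.
Transverse Mercator on WGS84 with k₀ = 0.9996 gives E = 384477.343 m, N = 6052157.085 m.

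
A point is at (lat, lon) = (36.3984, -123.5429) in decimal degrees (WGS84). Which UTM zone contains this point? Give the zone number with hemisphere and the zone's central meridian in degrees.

Zone 10N, central meridian -123°

UTM zone = ⌊(λ + 180)/6⌋ + 1; -123.5429° ∈ [-126°, -120°) → zone 10.
Hemisphere: N (φ ≥ 0).
Central meridian λ₀ = 6×10 − 183 = -123°.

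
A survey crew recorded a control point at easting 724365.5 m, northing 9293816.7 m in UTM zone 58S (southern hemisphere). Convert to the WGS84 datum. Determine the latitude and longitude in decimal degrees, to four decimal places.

Zone 58S: λ₀ = 165°, k₀ = 0.9996, false easting 500000 m, false northing 10000000 m.
Meridian distance M = (N − FN)/k₀ = -706465.9 m.
Inverse transverse Mercator on WGS84 gives φ = -6.38480005°, λ = 167.02840033°.

lat -6.3848°, lon 167.0284°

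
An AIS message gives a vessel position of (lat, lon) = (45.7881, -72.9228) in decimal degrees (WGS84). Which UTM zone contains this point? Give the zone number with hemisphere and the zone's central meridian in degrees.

UTM zone = ⌊(λ + 180)/6⌋ + 1; -72.9228° ∈ [-78°, -72°) → zone 18.
Hemisphere: N (φ ≥ 0).
Central meridian λ₀ = 6×18 − 183 = -75°.

Zone 18N, central meridian -75°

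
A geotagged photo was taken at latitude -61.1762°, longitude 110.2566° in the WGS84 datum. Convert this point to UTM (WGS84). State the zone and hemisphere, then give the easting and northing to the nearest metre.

Longitude 110.2566° lies in the 6° band [108°, 114°), giving zone 49; latitude is south of the equator, so 49S.
Zone 49 central meridian λ₀ = 6×49 − 183 = 111°; Δλ = -0.7434°.
Transverse Mercator on WGS84 with k₀ = 0.9996 gives E = 460016.098 m, N = 3217359.177 m.

Zone 49S: E 460016 m, N 3217359 m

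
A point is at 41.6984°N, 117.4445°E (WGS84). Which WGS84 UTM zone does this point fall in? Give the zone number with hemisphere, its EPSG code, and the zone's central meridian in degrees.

UTM zone = ⌊(λ + 180)/6⌋ + 1; 117.4445° ∈ [114°, 120°) → zone 50.
Hemisphere: N (φ ≥ 0).
Central meridian λ₀ = 6×50 − 183 = 117°.
EPSG code: 32650.

Zone 50N (EPSG:32650), central meridian 117°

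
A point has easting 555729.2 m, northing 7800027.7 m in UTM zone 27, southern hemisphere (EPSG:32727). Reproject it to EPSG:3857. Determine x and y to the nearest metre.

x -2278443 m, y -2260620 m

Unproject from UTM 27S (λ₀ = -21°) → φ = -19.89519982°, λ = -20.46760007°.
Web Mercator (R = 6378137 m): x = -2278442.818 m, y = -2260620.030 m.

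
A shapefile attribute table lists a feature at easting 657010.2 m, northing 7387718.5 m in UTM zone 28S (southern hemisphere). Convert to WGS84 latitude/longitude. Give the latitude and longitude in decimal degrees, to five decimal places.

lat -23.61350°, lon -13.46100°

Zone 28S: λ₀ = -15°, k₀ = 0.9996, false easting 500000 m, false northing 10000000 m.
Meridian distance M = (N − FN)/k₀ = -2613326.8 m.
Inverse transverse Mercator on WGS84 gives φ = -23.61350008°, λ = -13.46099997°.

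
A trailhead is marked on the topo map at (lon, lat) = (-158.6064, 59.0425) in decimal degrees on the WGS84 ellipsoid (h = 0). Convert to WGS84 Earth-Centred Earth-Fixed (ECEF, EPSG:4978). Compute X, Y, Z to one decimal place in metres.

WGS84: a = 6378137 m, e² = 0.006694380; N(φ) = a/√(1−e²sin²φ) = 6393894.937 m.
X = (N+h)·cosφ·cosλ = -3062407.418 m; Y = (N+h)·cosφ·sinλ = -1199749.7504 m; Z = (N(1−e²)+h)·sinφ = 5446373.048 m.

X -3062407.4 m, Y -1199749.8 m, Z 5446373.0 m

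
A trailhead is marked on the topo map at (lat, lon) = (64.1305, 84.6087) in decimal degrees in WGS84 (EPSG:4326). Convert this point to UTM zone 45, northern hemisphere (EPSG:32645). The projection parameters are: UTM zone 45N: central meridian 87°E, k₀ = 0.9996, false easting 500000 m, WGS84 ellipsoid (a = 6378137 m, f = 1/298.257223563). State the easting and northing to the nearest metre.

Zone 45 central meridian λ₀ = 6×45 − 183 = 87°; Δλ = -2.3913°.
Transverse Mercator on WGS84 with k₀ = 0.9996 gives E = 383603.064 m, N = 7113742.275 m.

E 383603 m, N 7113742 m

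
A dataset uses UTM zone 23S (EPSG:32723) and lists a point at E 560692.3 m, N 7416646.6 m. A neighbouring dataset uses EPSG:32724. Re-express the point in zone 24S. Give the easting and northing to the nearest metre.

UTM 23S → geographic: φ = -23.35870045°, λ = -44.40619997°.
UTM 24S (λ₀ = -39°) forward: E = -53127.352 m, N = 7406403.888 m.

E -53127 m, N 7406404 m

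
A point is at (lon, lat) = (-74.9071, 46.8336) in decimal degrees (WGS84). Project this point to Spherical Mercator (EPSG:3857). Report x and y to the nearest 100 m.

Web Mercator is spherical with R = a = 6378137 m.
x = R·λ = 6378137 × -1.307375528 = -8338620.229 m.
y = R·ln tan(π/4 + φ/2) = 6378137 × 0.927379817 = 5914955.526 m.

x -8338600 m, y 5915000 m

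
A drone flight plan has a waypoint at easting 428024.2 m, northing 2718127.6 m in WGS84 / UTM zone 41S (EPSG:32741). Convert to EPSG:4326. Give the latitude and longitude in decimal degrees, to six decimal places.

Zone 41S: λ₀ = 63°, k₀ = 0.9996, false easting 500000 m, false northing 10000000 m.
Meridian distance M = (N − FN)/k₀ = -7284786.3 m.
Inverse transverse Mercator on WGS84 gives φ = -65.65070032°, λ = 61.43540091°.

lat -65.650700°, lon 61.435401°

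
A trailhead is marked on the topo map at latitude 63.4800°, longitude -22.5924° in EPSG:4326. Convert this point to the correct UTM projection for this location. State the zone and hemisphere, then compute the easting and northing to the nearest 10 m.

Longitude -22.5924° lies in the 6° band [-24°, -18°), giving zone 27; latitude is north of the equator, so 27N.
Zone 27 central meridian λ₀ = 6×27 − 183 = -21°; Δλ = -1.5924°.
Transverse Mercator on WGS84 with k₀ = 0.9996 gives E = 420674.219 m, N = 7040057.668 m.

Zone 27N: E 420670 m, N 7040060 m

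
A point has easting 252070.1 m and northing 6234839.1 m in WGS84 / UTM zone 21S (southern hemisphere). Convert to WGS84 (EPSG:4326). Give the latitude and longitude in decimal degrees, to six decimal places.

lat -33.997800°, lon -59.684300°

Zone 21S: λ₀ = -57°, k₀ = 0.9996, false easting 500000 m, false northing 10000000 m.
Meridian distance M = (N − FN)/k₀ = -3766667.6 m.
Inverse transverse Mercator on WGS84 gives φ = -33.99779970°, λ = -59.68429968°.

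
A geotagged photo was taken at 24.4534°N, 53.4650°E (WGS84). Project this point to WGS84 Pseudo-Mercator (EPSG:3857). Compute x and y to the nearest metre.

Web Mercator is spherical with R = a = 6378137 m.
x = R·λ = 6378137 × 0.933140285 = 5951696.575 m.
y = R·ln tan(π/4 + φ/2) = 6378137 × 0.440372323 = 2808755.009 m.

x 5951697 m, y 2808755 m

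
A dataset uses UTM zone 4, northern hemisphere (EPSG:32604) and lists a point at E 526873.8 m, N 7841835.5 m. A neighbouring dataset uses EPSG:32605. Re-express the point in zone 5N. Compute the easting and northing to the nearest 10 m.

UTM 4N → geographic: φ = 70.67970020°, λ = -158.27219872°.
UTM 5N (λ₀ = -153°) forward: E = 305536.540 m, N = 7850124.831 m.

E 305540 m, N 7850120 m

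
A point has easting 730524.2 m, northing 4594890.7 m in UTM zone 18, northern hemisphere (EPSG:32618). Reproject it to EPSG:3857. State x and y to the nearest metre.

x -8041642 m, y 5082287 m

Unproject from UTM 18N (λ₀ = -75°) → φ = 41.47249977°, λ = -72.23930042°.
Web Mercator (R = 6378137 m): x = -8041642.138 m, y = 5082287.076 m.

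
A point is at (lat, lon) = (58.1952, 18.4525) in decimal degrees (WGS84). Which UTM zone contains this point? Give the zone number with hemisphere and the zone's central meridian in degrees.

UTM zone = ⌊(λ + 180)/6⌋ + 1; 18.4525° ∈ [18°, 24°) → zone 34.
Hemisphere: N (φ ≥ 0).
Central meridian λ₀ = 6×34 − 183 = 21°.

Zone 34N, central meridian 21°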